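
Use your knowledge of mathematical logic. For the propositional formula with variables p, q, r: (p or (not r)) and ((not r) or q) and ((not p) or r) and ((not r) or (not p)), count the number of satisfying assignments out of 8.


Evaluate all 8 assignments for p, q, r:
p=0, q=0, r=0: 1
p=0, q=0, r=1: 0
p=0, q=1, r=0: 1
p=0, q=1, r=1: 0
p=1, q=0, r=0: 0
p=1, q=0, r=1: 0
p=1, q=1, r=0: 0
p=1, q=1, r=1: 0
Satisfying count = 2

2


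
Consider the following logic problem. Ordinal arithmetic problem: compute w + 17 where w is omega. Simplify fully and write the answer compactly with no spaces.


Compute w + 17.
Ordinal + is associative but NOT commutative; for finite n>0, n + w = w but w + n stays w+n.
w + 17 is already in normal form (a successor ordinal beyond w).
Result = w+17

w+17


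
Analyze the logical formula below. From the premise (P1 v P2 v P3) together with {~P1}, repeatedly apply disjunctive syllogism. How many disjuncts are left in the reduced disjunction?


Original disjuncts (3): P1, P2, P3
Negated (eliminate): ~P1
Remaining disjuncts: P2, P3
Count = 3 - 1 = 2

2


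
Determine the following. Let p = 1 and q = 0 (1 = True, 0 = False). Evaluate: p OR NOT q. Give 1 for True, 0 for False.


p = 1, q = 0
Operation: p OR NOT q
Evaluate: 1 OR NOT 0 = 1

1


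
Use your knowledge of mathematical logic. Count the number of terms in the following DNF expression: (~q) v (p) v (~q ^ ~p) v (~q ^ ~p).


A DNF formula is a disjunction of terms (conjunctions).
Terms are separated by v.
Counting the disjuncts: 4 terms.

4


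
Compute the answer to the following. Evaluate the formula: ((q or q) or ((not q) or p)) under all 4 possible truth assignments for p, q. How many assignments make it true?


Check all 4 assignments:
p=0, q=0: 1
p=0, q=1: 1
p=1, q=0: 1
p=1, q=1: 1
Count of True = 4

4


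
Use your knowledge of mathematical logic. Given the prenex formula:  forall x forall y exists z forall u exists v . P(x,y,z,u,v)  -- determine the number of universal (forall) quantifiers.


Quantifier prefix: forall x forall y exists z forall u exists v
Mark each quantifier type:
  U U E U E
Universal count = 3, Existential count = 2
Asked for universal (forall) quantifiers: 3

3


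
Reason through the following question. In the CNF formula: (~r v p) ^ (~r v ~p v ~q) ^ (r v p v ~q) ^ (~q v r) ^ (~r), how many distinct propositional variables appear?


Identify each variable that appears in the formula.
Variables found: p, q, r
Count = 3

3


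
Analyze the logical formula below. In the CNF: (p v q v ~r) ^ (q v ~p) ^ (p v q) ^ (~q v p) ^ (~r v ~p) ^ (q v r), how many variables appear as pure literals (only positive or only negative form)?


Check each variable for pure literal status:
p: mixed (not pure)
q: mixed (not pure)
r: mixed (not pure)
Pure literal count = 0

0


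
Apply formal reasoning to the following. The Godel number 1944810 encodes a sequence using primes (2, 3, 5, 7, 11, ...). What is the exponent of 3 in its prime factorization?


Factorize 1944810 by dividing by 3 repeatedly.
Division steps: 3 divides 1944810 exactly 4 time(s).
Exponent of 3 = 4

4


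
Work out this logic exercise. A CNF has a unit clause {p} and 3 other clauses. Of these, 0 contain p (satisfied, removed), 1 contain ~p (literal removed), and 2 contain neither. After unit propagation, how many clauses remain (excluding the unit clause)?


Satisfied (removed): 0
Shortened (remain): 1
Unchanged (remain): 2
Remaining = 1 + 2 = 3

3


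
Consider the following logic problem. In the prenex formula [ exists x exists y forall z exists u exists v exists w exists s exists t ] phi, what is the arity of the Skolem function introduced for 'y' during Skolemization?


Quantifier prefix: exists x exists y forall z exists u exists v exists w exists s exists t
'y' is existentially quantified at position 2.
No universal quantifiers precede it.
Skolem function arity = 0 (a Skolem constant)

0


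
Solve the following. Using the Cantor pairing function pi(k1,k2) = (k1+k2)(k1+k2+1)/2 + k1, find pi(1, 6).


k1 + k2 = 7
(k1+k2)(k1+k2+1)/2 = 7 * 8 / 2 = 28
pi = 28 + 1 = 29

29


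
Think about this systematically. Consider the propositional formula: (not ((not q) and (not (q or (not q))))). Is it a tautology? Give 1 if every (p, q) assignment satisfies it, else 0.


Check all 4 assignments:
p=0, q=0: 1
p=0, q=1: 1
p=1, q=0: 1
p=1, q=1: 1
Satisfying count = 4/4.
Tautology iff count = 4: yes.

1


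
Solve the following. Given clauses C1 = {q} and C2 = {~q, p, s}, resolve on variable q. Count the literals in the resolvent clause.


Remove q from C1 and ~q from C2.
C1 remainder: {}
C2 remainder: {p, s}
Union (resolvent): {p, s}
Resolvent has 2 literal(s).

2


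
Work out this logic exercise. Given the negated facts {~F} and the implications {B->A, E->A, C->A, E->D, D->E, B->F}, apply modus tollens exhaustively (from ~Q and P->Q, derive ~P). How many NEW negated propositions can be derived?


Initial negated facts: {~F}
Apply modus tollens to closure:
  ~F and B->F  =>  ~B
Final negated: {~B, ~F}
New negations: {~B}
Count = 1

1


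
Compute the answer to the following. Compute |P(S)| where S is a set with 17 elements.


The power set of a set with n elements has 2^n elements.
|P(S)| = 2^17 = 131072

131072


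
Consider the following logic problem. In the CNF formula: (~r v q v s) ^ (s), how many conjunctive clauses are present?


A CNF formula is a conjunction of clauses.
Clauses are separated by ^.
Counting the conjuncts: 2 clauses.

2


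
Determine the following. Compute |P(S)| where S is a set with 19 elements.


The power set of a set with n elements has 2^n elements.
|P(S)| = 2^19 = 524288

524288


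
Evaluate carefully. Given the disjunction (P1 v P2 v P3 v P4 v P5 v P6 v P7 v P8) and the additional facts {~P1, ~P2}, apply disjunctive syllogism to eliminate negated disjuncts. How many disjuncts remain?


Original disjuncts (8): P1, P2, P3, P4, P5, P6, P7, P8
Negated (eliminate): ~P1, ~P2
Remaining disjuncts: P3, P4, P5, P6, P7, P8
Count = 8 - 2 = 6

6


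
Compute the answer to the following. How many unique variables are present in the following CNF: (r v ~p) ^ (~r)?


Identify each variable that appears in the formula.
Variables found: p, r
Count = 2

2


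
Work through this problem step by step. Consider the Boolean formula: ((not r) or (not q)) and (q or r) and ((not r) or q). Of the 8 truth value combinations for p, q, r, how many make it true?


Evaluate all 8 assignments for p, q, r:
p=0, q=0, r=0: 0
p=0, q=0, r=1: 0
p=0, q=1, r=0: 1
p=0, q=1, r=1: 0
p=1, q=0, r=0: 0
p=1, q=0, r=1: 0
p=1, q=1, r=0: 1
p=1, q=1, r=1: 0
Satisfying count = 2

2


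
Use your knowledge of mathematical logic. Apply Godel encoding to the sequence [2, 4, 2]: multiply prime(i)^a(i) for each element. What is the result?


Encode each element as an exponent of the corresponding prime:
  2^2 = 4
  3^4 = 81
  5^2 = 25
Product = 4 * 81 * 25 = 8100

8100


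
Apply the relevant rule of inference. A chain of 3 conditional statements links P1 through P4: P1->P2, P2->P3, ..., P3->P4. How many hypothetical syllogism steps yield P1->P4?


With 3 implications in a chain connecting 4 propositions:
P1->P2, P2->P3, ..., P3->P4
Steps needed = (number of implications) - 1 = 3 - 1 = 2

2


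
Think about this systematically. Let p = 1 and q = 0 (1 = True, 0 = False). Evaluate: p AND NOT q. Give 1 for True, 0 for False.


p = 1, q = 0
Operation: p AND NOT q
Evaluate: 1 AND NOT 0 = 1

1


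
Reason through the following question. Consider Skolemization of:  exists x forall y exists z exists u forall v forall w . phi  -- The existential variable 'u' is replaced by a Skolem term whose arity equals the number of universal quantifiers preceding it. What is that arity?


Quantifier prefix: exists x forall y exists z exists u forall v forall w
'u' is existentially quantified at position 4.
Universal variables preceding it: y
Skolem function arity = 1

1


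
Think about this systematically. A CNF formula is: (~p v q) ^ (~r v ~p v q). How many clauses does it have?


A CNF formula is a conjunction of clauses.
Clauses are separated by ^.
Counting the conjuncts: 2 clauses.

2


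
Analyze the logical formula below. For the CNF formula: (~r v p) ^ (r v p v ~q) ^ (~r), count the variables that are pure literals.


Check each variable for pure literal status:
p: pure positive
q: pure negative
r: mixed (not pure)
Pure literal count = 2

2


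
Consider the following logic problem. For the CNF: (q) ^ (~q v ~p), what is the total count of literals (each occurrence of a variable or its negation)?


Counting literals in each clause:
Clause 1: 1 literal(s)
Clause 2: 2 literal(s)
Total = 3

3


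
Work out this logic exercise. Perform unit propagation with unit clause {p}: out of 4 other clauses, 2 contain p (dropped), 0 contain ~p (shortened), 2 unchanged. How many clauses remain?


Satisfied (removed): 2
Shortened (remain): 0
Unchanged (remain): 2
Remaining = 0 + 2 = 2

2


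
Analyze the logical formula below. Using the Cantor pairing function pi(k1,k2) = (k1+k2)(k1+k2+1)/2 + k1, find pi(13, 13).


k1 + k2 = 26
(k1+k2)(k1+k2+1)/2 = 26 * 27 / 2 = 351
pi = 351 + 13 = 364

364


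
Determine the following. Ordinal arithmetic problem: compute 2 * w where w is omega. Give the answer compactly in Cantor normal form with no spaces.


Compute 2 * w.
Ordinal * is associative and left-distributive over +, but NOT commutative; for finite n>1, n*w = w but w*n stays w*n.
For finite n>0, n * w = sup{n*k : k<w} = w. So 2 * w = w.
Result = w

w


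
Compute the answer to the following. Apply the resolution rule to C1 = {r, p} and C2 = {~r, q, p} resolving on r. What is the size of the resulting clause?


Remove r from C1 and ~r from C2.
C1 remainder: {p}
C2 remainder: {q, p}
Union (resolvent): {p, q}
Resolvent has 2 literal(s).

2


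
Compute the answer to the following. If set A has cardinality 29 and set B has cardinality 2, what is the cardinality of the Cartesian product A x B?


The Cartesian product A x B contains all ordered pairs (a, b).
|A x B| = |A| * |B| = 29 * 2 = 58

58


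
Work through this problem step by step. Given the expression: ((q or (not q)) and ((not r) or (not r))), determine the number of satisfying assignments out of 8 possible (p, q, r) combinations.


Check all 8 assignments:
p=0, q=0, r=0: 1
p=0, q=0, r=1: 0
p=0, q=1, r=0: 1
p=0, q=1, r=1: 0
p=1, q=0, r=0: 1
p=1, q=0, r=1: 0
p=1, q=1, r=0: 1
p=1, q=1, r=1: 0
Count of True = 4

4


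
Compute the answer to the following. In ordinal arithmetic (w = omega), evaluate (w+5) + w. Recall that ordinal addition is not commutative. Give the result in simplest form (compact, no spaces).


Compute (w+5) + w.
Ordinal + is associative but NOT commutative; for finite n>0, n + w = w but w + n stays w+n.
(w+5) + w = w + (5+w) = w + w = w*2 (the finite tail 5 is absorbed by the right w).
Result = w*2

w*2


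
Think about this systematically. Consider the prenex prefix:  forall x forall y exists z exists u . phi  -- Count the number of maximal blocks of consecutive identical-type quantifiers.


Quantifier-type sequence: A A E E  (A=forall, E=exists)
Group into maximal same-type runs:
  Ax2 | Ex2
Number of blocks = 2

2


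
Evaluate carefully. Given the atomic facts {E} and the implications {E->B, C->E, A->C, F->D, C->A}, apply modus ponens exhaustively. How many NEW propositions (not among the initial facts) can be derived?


Initial facts: {E}
Apply modus ponens to closure:
  E and E->B  =>  B
Final known: {B, E}
New propositions: {B}
Count = 1

1


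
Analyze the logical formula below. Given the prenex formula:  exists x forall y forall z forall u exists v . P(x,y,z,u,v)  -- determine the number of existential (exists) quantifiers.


Quantifier prefix: exists x forall y forall z forall u exists v
Mark each quantifier type:
  E U U U E
Universal count = 3, Existential count = 2
Asked for existential (exists) quantifiers: 2

2


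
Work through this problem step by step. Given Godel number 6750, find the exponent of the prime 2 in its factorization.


Factorize 6750 by dividing by 2 repeatedly.
Division steps: 2 divides 6750 exactly 1 time(s).
Exponent of 2 = 1

1


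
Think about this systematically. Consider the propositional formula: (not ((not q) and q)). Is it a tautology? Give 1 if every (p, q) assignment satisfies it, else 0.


Check all 4 assignments:
p=0, q=0: 1
p=0, q=1: 1
p=1, q=0: 1
p=1, q=1: 1
Satisfying count = 4/4.
Tautology iff count = 4: yes.

1


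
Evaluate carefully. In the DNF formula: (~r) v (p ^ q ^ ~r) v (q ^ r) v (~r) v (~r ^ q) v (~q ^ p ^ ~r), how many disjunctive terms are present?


A DNF formula is a disjunction of terms (conjunctions).
Terms are separated by v.
Counting the disjuncts: 6 terms.

6


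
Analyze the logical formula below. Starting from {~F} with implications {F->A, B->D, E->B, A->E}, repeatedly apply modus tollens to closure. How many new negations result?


Initial negated facts: {~F}
Apply modus tollens to closure:
  (no implication fires)
Final negated: {~F}
New negations: {(none)}
Count = 0

0


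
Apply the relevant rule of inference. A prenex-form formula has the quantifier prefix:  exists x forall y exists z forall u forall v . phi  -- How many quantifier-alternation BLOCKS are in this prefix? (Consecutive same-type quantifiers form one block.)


Quantifier-type sequence: E A E A A  (A=forall, E=exists)
Group into maximal same-type runs:
  Ex1 | Ax1 | Ex1 | Ax2
Number of blocks = 4

4


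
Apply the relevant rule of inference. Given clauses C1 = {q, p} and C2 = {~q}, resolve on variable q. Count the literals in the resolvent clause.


Remove q from C1 and ~q from C2.
C1 remainder: {p}
C2 remainder: {}
Union (resolvent): {p}
Resolvent has 1 literal(s).

1


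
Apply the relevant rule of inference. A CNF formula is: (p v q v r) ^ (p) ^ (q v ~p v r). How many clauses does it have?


A CNF formula is a conjunction of clauses.
Clauses are separated by ^.
Counting the conjuncts: 3 clauses.

3


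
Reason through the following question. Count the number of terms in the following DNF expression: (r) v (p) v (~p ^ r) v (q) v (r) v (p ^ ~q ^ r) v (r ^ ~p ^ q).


A DNF formula is a disjunction of terms (conjunctions).
Terms are separated by v.
Counting the disjuncts: 7 terms.

7


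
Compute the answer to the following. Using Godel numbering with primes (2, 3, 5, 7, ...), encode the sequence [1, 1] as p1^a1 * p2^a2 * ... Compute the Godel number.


Encode each element as an exponent of the corresponding prime:
  2^1 = 2
  3^1 = 3
Product = 2 * 3 = 6

6


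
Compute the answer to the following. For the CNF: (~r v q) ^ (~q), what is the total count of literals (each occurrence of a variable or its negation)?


Counting literals in each clause:
Clause 1: 2 literal(s)
Clause 2: 1 literal(s)
Total = 3

3


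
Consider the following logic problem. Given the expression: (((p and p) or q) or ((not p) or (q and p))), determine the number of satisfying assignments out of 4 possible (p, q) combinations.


Check all 4 assignments:
p=0, q=0: 1
p=0, q=1: 1
p=1, q=0: 1
p=1, q=1: 1
Count of True = 4

4


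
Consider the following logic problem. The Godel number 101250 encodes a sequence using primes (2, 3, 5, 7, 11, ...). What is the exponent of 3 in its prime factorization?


Factorize 101250 by dividing by 3 repeatedly.
Division steps: 3 divides 101250 exactly 4 time(s).
Exponent of 3 = 4

4


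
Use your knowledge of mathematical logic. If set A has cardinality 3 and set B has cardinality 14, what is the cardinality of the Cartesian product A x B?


The Cartesian product A x B contains all ordered pairs (a, b).
|A x B| = |A| * |B| = 3 * 14 = 42

42


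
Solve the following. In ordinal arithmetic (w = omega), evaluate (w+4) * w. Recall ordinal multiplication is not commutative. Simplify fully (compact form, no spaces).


Compute (w+4) * w.
Ordinal * is associative and left-distributive over +, but NOT commutative; for finite n>1, n*w = w but w*n stays w*n.
(w+4) * w = sup{(w+4)*k : k<w} = sup{w*k+4} = w^2 (the +4 tail is absorbed in the limit).
Result = w^2

w^2


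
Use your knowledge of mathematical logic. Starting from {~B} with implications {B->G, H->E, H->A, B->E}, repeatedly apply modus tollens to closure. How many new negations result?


Initial negated facts: {~B}
Apply modus tollens to closure:
  (no implication fires)
Final negated: {~B}
New negations: {(none)}
Count = 0

0


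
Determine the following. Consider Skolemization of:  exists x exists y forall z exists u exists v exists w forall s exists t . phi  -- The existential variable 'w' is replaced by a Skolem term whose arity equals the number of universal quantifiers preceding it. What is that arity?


Quantifier prefix: exists x exists y forall z exists u exists v exists w forall s exists t
'w' is existentially quantified at position 6.
Universal variables preceding it: z
Skolem function arity = 1

1


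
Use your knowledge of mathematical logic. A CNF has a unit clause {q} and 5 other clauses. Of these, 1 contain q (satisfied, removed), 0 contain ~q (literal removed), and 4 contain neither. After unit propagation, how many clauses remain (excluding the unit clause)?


Satisfied (removed): 1
Shortened (remain): 0
Unchanged (remain): 4
Remaining = 0 + 4 = 4

4


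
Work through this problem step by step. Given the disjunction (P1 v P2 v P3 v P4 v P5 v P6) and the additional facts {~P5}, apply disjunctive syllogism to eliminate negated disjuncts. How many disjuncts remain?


Original disjuncts (6): P1, P2, P3, P4, P5, P6
Negated (eliminate): ~P5
Remaining disjuncts: P1, P2, P3, P4, P6
Count = 6 - 1 = 5

5


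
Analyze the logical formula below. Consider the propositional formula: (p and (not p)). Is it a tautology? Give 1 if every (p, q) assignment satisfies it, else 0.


Check all 4 assignments:
p=0, q=0: 0
p=0, q=1: 0
p=1, q=0: 0
p=1, q=1: 0
Satisfying count = 0/4.
Tautology iff count = 4: no.

0


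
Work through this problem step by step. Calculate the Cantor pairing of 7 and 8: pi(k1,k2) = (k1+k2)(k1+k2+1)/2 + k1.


k1 + k2 = 15
(k1+k2)(k1+k2+1)/2 = 15 * 16 / 2 = 120
pi = 120 + 7 = 127

127


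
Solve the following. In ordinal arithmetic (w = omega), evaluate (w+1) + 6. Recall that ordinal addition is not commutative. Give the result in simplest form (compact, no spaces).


Compute (w+1) + 6.
Ordinal + is associative but NOT commutative; for finite n>0, n + w = w but w + n stays w+n.
By associativity: (w+1) + 6 = w + (1+6) = w+7.
Result = w+7

w+7


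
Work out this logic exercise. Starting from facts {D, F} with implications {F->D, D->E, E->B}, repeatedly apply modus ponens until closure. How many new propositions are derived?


Initial facts: {D, F}
Apply modus ponens to closure:
  D and D->E  =>  E
  E and E->B  =>  B
Final known: {B, D, E, F}
New propositions: {B, E}
Count = 2

2


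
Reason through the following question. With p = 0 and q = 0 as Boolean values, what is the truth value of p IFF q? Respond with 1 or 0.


p = 0, q = 0
Operation: p IFF q
Evaluate: 0 IFF 0 = 1

1


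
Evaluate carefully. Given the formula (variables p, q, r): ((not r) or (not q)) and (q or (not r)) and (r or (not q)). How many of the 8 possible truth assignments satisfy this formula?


Evaluate all 8 assignments for p, q, r:
p=0, q=0, r=0: 1
p=0, q=0, r=1: 0
p=0, q=1, r=0: 0
p=0, q=1, r=1: 0
p=1, q=0, r=0: 1
p=1, q=0, r=1: 0
p=1, q=1, r=0: 0
p=1, q=1, r=1: 0
Satisfying count = 2

2


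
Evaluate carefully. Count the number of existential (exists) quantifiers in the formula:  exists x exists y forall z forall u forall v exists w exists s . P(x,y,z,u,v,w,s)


Quantifier prefix: exists x exists y forall z forall u forall v exists w exists s
Mark each quantifier type:
  E E U U U E E
Universal count = 3, Existential count = 4
Asked for existential (exists) quantifiers: 4

4


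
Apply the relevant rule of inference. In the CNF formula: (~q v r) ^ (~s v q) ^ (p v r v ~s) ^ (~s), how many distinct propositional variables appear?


Identify each variable that appears in the formula.
Variables found: p, q, r, s
Count = 4

4


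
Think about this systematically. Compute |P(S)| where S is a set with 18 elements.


The power set of a set with n elements has 2^n elements.
|P(S)| = 2^18 = 262144

262144


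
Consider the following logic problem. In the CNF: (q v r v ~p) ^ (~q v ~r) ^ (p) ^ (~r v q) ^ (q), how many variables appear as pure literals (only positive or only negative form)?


Check each variable for pure literal status:
p: mixed (not pure)
q: mixed (not pure)
r: mixed (not pure)
Pure literal count = 0

0


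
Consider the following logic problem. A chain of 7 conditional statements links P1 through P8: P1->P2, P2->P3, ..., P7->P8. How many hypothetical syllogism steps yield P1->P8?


With 7 implications in a chain connecting 8 propositions:
P1->P2, P2->P3, ..., P7->P8
Steps needed = (number of implications) - 1 = 7 - 1 = 6

6


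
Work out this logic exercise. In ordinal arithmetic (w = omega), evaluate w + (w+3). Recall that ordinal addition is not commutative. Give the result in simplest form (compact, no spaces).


Compute w + (w+3).
Ordinal + is associative but NOT commutative; for finite n>0, n + w = w but w + n stays w+n.
w + (w+3) = (w+w) + 3 = w*2+3.
Result = w*2+3

w*2+3


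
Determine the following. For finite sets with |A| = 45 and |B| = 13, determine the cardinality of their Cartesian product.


The Cartesian product A x B contains all ordered pairs (a, b).
|A x B| = |A| * |B| = 45 * 13 = 585

585


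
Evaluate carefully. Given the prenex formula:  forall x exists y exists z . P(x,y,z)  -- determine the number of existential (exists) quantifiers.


Quantifier prefix: forall x exists y exists z
Mark each quantifier type:
  U E E
Universal count = 1, Existential count = 2
Asked for existential (exists) quantifiers: 2

2


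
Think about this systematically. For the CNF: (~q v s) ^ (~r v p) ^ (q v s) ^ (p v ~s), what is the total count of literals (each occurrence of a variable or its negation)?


Counting literals in each clause:
Clause 1: 2 literal(s)
Clause 2: 2 literal(s)
Clause 3: 2 literal(s)
Clause 4: 2 literal(s)
Total = 8

8


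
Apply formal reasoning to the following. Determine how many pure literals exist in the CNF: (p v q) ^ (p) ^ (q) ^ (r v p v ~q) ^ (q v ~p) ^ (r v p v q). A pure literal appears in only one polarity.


Check each variable for pure literal status:
p: mixed (not pure)
q: mixed (not pure)
r: pure positive
Pure literal count = 1

1


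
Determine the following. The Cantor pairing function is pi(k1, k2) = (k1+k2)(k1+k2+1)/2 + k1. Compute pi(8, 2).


k1 + k2 = 10
(k1+k2)(k1+k2+1)/2 = 10 * 11 / 2 = 55
pi = 55 + 8 = 63

63


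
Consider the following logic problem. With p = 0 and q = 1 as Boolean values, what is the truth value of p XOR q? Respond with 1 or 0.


p = 0, q = 1
Operation: p XOR q
Evaluate: 0 XOR 1 = 1

1


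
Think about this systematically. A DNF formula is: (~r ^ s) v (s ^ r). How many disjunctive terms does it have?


A DNF formula is a disjunction of terms (conjunctions).
Terms are separated by v.
Counting the disjuncts: 2 terms.

2


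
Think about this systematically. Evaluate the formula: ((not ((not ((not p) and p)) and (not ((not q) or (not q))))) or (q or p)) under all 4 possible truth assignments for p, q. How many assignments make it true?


Check all 4 assignments:
p=0, q=0: 1
p=0, q=1: 1
p=1, q=0: 1
p=1, q=1: 1
Count of True = 4

4


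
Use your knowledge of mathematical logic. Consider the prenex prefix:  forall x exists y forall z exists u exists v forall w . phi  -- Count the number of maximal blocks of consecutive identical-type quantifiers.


Quantifier-type sequence: A E A E E A  (A=forall, E=exists)
Group into maximal same-type runs:
  Ax1 | Ex1 | Ax1 | Ex2 | Ax1
Number of blocks = 5

5


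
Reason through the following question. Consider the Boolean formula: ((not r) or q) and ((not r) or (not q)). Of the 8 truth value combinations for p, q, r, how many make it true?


Evaluate all 8 assignments for p, q, r:
p=0, q=0, r=0: 1
p=0, q=0, r=1: 0
p=0, q=1, r=0: 1
p=0, q=1, r=1: 0
p=1, q=0, r=0: 1
p=1, q=0, r=1: 0
p=1, q=1, r=0: 1
p=1, q=1, r=1: 0
Satisfying count = 4

4


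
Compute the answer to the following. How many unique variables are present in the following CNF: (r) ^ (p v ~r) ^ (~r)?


Identify each variable that appears in the formula.
Variables found: p, r
Count = 2

2


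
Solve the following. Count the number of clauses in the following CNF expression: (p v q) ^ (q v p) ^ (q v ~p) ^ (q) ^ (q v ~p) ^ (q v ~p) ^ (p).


A CNF formula is a conjunction of clauses.
Clauses are separated by ^.
Counting the conjuncts: 7 clauses.

7


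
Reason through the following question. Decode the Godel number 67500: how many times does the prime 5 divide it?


Factorize 67500 by dividing by 5 repeatedly.
Division steps: 5 divides 67500 exactly 4 time(s).
Exponent of 5 = 4

4


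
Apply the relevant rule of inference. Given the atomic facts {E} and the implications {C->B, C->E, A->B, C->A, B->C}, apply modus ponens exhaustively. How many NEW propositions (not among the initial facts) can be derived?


Initial facts: {E}
Apply modus ponens to closure:
  (no implication fires)
Final known: {E}
New propositions: {(none)}
Count = 0

0


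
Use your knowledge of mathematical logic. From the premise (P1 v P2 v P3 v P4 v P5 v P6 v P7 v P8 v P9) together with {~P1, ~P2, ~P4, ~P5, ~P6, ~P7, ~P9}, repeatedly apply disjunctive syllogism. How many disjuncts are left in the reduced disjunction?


Original disjuncts (9): P1, P2, P3, P4, P5, P6, P7, P8, P9
Negated (eliminate): ~P1, ~P2, ~P4, ~P5, ~P6, ~P7, ~P9
Remaining disjuncts: P3, P8
Count = 9 - 7 = 2

2


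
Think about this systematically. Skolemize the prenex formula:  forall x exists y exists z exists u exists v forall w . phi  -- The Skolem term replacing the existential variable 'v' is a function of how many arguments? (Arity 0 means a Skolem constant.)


Quantifier prefix: forall x exists y exists z exists u exists v forall w
'v' is existentially quantified at position 5.
Universal variables preceding it: x
Skolem function arity = 1

1


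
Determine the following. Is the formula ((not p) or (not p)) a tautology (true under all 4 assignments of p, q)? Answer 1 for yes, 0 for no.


Check all 4 assignments:
p=0, q=0: 1
p=0, q=1: 1
p=1, q=0: 0
p=1, q=1: 0
Satisfying count = 2/4.
Tautology iff count = 4: no.

0


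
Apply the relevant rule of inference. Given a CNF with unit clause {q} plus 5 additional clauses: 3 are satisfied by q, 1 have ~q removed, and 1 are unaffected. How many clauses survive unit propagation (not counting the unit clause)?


Satisfied (removed): 3
Shortened (remain): 1
Unchanged (remain): 1
Remaining = 1 + 1 = 2

2


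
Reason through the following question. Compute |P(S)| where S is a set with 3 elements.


The power set of a set with n elements has 2^n elements.
|P(S)| = 2^3 = 8

8


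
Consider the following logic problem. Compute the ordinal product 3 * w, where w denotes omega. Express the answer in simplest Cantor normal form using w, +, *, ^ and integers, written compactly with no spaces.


Compute 3 * w.
Ordinal * is associative and left-distributive over +, but NOT commutative; for finite n>1, n*w = w but w*n stays w*n.
For finite n>0, n * w = sup{n*k : k<w} = w. So 3 * w = w.
Result = w

w


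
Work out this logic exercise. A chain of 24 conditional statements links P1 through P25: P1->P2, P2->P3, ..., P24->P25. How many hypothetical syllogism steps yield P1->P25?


With 24 implications in a chain connecting 25 propositions:
P1->P2, P2->P3, ..., P24->P25
Steps needed = (number of implications) - 1 = 24 - 1 = 23

23


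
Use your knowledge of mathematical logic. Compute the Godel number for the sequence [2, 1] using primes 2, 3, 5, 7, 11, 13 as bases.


Encode each element as an exponent of the corresponding prime:
  2^2 = 4
  3^1 = 3
Product = 4 * 3 = 12

12


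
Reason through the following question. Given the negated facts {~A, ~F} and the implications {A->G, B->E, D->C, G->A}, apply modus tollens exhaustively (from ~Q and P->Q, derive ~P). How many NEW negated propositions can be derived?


Initial negated facts: {~A, ~F}
Apply modus tollens to closure:
  ~A and G->A  =>  ~G
Final negated: {~A, ~F, ~G}
New negations: {~G}
Count = 1

1


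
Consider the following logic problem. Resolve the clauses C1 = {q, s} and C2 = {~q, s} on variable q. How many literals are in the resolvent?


Remove q from C1 and ~q from C2.
C1 remainder: {s}
C2 remainder: {s}
Union (resolvent): {s}
Resolvent has 1 literal(s).

1


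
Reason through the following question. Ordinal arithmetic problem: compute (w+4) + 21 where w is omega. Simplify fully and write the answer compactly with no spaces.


Compute (w+4) + 21.
Ordinal + is associative but NOT commutative; for finite n>0, n + w = w but w + n stays w+n.
By associativity: (w+4) + 21 = w + (4+21) = w+25.
Result = w+25

w+25


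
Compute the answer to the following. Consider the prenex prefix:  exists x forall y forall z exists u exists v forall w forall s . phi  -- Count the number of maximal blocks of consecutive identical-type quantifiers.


Quantifier-type sequence: E A A E E A A  (A=forall, E=exists)
Group into maximal same-type runs:
  Ex1 | Ax2 | Ex2 | Ax2
Number of blocks = 4

4


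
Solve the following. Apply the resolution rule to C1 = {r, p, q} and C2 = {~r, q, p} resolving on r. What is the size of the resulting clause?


Remove r from C1 and ~r from C2.
C1 remainder: {p, q}
C2 remainder: {q, p}
Union (resolvent): {p, q}
Resolvent has 2 literal(s).

2


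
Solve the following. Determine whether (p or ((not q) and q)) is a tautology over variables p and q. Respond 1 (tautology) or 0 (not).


Check all 4 assignments:
p=0, q=0: 0
p=0, q=1: 0
p=1, q=0: 1
p=1, q=1: 1
Satisfying count = 2/4.
Tautology iff count = 4: no.

0


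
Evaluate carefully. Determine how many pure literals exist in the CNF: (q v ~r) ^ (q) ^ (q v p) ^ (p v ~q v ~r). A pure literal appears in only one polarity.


Check each variable for pure literal status:
p: pure positive
q: mixed (not pure)
r: pure negative
Pure literal count = 2

2


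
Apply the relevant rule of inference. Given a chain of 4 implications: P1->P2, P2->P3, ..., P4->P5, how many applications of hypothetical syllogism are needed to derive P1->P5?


With 4 implications in a chain connecting 5 propositions:
P1->P2, P2->P3, ..., P4->P5
Steps needed = (number of implications) - 1 = 4 - 1 = 3

3


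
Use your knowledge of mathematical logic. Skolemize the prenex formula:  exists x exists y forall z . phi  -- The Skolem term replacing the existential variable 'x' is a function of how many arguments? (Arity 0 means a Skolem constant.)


Quantifier prefix: exists x exists y forall z
'x' is existentially quantified at position 1.
No universal quantifiers precede it.
Skolem function arity = 0 (a Skolem constant)

0


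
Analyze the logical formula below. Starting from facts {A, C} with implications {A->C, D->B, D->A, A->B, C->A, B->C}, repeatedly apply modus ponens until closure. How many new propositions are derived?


Initial facts: {A, C}
Apply modus ponens to closure:
  A and A->B  =>  B
Final known: {A, B, C}
New propositions: {B}
Count = 1

1


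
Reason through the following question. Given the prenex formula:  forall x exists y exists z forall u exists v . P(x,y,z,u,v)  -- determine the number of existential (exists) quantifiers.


Quantifier prefix: forall x exists y exists z forall u exists v
Mark each quantifier type:
  U E E U E
Universal count = 2, Existential count = 3
Asked for existential (exists) quantifiers: 3

3


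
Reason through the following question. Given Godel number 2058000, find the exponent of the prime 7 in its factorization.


Factorize 2058000 by dividing by 7 repeatedly.
Division steps: 7 divides 2058000 exactly 3 time(s).
Exponent of 7 = 3

3


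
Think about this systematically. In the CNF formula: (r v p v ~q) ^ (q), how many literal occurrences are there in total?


Counting literals in each clause:
Clause 1: 3 literal(s)
Clause 2: 1 literal(s)
Total = 4

4


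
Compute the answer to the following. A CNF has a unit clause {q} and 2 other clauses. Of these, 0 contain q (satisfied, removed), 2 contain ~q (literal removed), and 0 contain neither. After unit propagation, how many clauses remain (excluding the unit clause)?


Satisfied (removed): 0
Shortened (remain): 2
Unchanged (remain): 0
Remaining = 2 + 0 = 2

2


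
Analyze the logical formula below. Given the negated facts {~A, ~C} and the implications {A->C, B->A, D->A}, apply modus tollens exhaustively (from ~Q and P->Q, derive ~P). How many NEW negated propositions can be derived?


Initial negated facts: {~A, ~C}
Apply modus tollens to closure:
  ~A and B->A  =>  ~B
  ~A and D->A  =>  ~D
Final negated: {~A, ~B, ~C, ~D}
New negations: {~B, ~D}
Count = 2

2


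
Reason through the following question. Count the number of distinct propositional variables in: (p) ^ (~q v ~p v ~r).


Identify each variable that appears in the formula.
Variables found: p, q, r
Count = 3

3


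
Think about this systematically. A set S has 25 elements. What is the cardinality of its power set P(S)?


The power set of a set with n elements has 2^n elements.
|P(S)| = 2^25 = 33554432

33554432


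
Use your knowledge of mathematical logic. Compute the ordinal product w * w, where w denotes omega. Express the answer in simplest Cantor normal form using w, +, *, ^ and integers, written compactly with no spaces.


Compute w * w.
Ordinal * is associative and left-distributive over +, but NOT commutative; for finite n>1, n*w = w but w*n stays w*n.
w * w = w^2 by definition.
Result = w^2

w^2


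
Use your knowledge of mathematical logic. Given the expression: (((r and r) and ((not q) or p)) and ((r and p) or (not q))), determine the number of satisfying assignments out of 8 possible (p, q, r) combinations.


Check all 8 assignments:
p=0, q=0, r=0: 0
p=0, q=0, r=1: 1
p=0, q=1, r=0: 0
p=0, q=1, r=1: 0
p=1, q=0, r=0: 0
p=1, q=0, r=1: 1
p=1, q=1, r=0: 0
p=1, q=1, r=1: 1
Count of True = 3

3


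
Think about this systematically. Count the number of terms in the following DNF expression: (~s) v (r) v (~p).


A DNF formula is a disjunction of terms (conjunctions).
Terms are separated by v.
Counting the disjuncts: 3 terms.

3


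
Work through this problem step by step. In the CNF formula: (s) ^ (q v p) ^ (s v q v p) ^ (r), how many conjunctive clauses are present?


A CNF formula is a conjunction of clauses.
Clauses are separated by ^.
Counting the conjuncts: 4 clauses.

4


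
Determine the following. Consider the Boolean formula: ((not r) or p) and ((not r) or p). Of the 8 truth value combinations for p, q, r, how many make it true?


Evaluate all 8 assignments for p, q, r:
p=0, q=0, r=0: 1
p=0, q=0, r=1: 0
p=0, q=1, r=0: 1
p=0, q=1, r=1: 0
p=1, q=0, r=0: 1
p=1, q=0, r=1: 1
p=1, q=1, r=0: 1
p=1, q=1, r=1: 1
Satisfying count = 6

6


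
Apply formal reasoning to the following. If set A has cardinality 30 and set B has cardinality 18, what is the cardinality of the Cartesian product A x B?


The Cartesian product A x B contains all ordered pairs (a, b).
|A x B| = |A| * |B| = 30 * 18 = 540

540


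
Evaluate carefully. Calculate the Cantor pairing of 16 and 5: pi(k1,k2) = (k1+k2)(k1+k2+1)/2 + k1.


k1 + k2 = 21
(k1+k2)(k1+k2+1)/2 = 21 * 22 / 2 = 231
pi = 231 + 16 = 247

247


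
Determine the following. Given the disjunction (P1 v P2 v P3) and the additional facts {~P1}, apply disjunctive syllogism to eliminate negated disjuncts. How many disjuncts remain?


Original disjuncts (3): P1, P2, P3
Negated (eliminate): ~P1
Remaining disjuncts: P2, P3
Count = 3 - 1 = 2

2


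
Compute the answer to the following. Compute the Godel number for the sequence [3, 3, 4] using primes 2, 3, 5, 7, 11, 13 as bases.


Encode each element as an exponent of the corresponding prime:
  2^3 = 8
  3^3 = 27
  5^4 = 625
Product = 8 * 27 * 625 = 135000

135000


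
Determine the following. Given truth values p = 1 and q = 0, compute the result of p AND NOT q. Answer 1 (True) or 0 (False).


p = 1, q = 0
Operation: p AND NOT q
Evaluate: 1 AND NOT 0 = 1

1


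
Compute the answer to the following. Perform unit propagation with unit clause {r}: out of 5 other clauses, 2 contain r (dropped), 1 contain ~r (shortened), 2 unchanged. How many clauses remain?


Satisfied (removed): 2
Shortened (remain): 1
Unchanged (remain): 2
Remaining = 1 + 2 = 3

3


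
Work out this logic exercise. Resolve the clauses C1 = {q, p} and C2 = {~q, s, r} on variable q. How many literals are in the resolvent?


Remove q from C1 and ~q from C2.
C1 remainder: {p}
C2 remainder: {s, r}
Union (resolvent): {p, r, s}
Resolvent has 3 literal(s).

3


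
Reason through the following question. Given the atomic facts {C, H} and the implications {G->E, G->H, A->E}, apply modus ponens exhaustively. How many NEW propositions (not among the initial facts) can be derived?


Initial facts: {C, H}
Apply modus ponens to closure:
  (no implication fires)
Final known: {C, H}
New propositions: {(none)}
Count = 0

0


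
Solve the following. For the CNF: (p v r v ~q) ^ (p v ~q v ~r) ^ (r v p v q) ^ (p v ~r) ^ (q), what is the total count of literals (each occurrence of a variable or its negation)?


Counting literals in each clause:
Clause 1: 3 literal(s)
Clause 2: 3 literal(s)
Clause 3: 3 literal(s)
Clause 4: 2 literal(s)
Clause 5: 1 literal(s)
Total = 12

12


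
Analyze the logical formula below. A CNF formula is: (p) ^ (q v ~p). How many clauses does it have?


A CNF formula is a conjunction of clauses.
Clauses are separated by ^.
Counting the conjuncts: 2 clauses.

2


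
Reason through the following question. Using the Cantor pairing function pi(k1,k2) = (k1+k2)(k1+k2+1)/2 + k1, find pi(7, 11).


k1 + k2 = 18
(k1+k2)(k1+k2+1)/2 = 18 * 19 / 2 = 171
pi = 171 + 7 = 178

178


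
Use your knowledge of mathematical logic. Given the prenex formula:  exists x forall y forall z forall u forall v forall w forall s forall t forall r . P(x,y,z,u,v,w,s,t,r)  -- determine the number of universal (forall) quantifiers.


Quantifier prefix: exists x forall y forall z forall u forall v forall w forall s forall t forall r
Mark each quantifier type:
  E U U U U U U U U
Universal count = 8, Existential count = 1
Asked for universal (forall) quantifiers: 8

8


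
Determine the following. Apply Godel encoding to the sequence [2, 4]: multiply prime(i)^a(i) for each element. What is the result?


Encode each element as an exponent of the corresponding prime:
  2^2 = 4
  3^4 = 81
Product = 4 * 81 = 324

324


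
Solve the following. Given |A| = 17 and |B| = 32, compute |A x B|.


The Cartesian product A x B contains all ordered pairs (a, b).
|A x B| = |A| * |B| = 17 * 32 = 544

544


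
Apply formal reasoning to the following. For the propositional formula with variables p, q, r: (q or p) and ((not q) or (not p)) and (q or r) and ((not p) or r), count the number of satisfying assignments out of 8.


Evaluate all 8 assignments for p, q, r:
p=0, q=0, r=0: 0
p=0, q=0, r=1: 0
p=0, q=1, r=0: 1
p=0, q=1, r=1: 1
p=1, q=0, r=0: 0
p=1, q=0, r=1: 1
p=1, q=1, r=0: 0
p=1, q=1, r=1: 0
Satisfying count = 3

3


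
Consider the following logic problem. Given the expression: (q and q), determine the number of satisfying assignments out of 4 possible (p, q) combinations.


Check all 4 assignments:
p=0, q=0: 0
p=0, q=1: 1
p=1, q=0: 0
p=1, q=1: 1
Count of True = 2

2
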